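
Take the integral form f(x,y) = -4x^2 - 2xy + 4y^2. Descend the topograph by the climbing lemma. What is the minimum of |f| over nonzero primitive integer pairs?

descent: ρ → (4,2,-4)  [lands on river]
river: ρ → (-4,6,2)
river: ρ → (2,6,-4)
river: ρ → (-4,2,4)
river: ρ → (4,6,-2)
river: ρ → (-2,6,4)
closes: descent 1, river 6
min |a| on river = 2

2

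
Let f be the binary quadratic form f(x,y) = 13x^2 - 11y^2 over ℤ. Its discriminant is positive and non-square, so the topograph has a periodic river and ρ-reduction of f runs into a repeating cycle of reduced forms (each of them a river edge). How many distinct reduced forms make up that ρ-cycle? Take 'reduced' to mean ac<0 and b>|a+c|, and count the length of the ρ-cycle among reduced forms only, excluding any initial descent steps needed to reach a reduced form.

D = 572, ⌊√D⌋ = 23
descent: ρ → (-11,22,2)  [lands on river]
river: ρ → (2,22,-11)
ρ-cycle length = 2 (tail of 1 descent step not counted)

2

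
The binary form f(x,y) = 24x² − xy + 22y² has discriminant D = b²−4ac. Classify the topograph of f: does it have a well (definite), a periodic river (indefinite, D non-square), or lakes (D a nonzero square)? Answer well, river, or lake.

D = b²−4ac = (-1)² − 4·24·22 = -2111
D < 0 ⇒ definite ⇒ every region one sign ⇒ single well

well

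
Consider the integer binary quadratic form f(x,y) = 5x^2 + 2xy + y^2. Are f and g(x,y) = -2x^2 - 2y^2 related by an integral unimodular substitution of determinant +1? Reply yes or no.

D₁ = -16, D₂ = -16
f: flip: (5,2,1)→(1,-2,5)
f: translate: b→0 (≡-2 mod 2), so (1,-2,5)→(1,0,4)
f: reduced (well bottom): (1,0,4) with a≤c, −a<b≤a
g is negative-definite; reduce −g:
−g: reduced (well bottom): (2,0,2) with a≤c, −a<b≤a
flip sign back: reduced form of g is (-2,0,-2)
reduced forms (1, 0, 4) vs (-2, 0, -2) ⇒ inequivalent

no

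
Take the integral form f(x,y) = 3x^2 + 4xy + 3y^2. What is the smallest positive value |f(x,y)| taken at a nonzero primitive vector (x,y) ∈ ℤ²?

translate: b→-2 (≡4 mod 6), so (3,4,3)→(3,-2,2)
flip: (3,-2,2)→(2,2,3)
reduced (well bottom): (2,2,3) with a≤c, −a<b≤a
well minimum = a = 2

2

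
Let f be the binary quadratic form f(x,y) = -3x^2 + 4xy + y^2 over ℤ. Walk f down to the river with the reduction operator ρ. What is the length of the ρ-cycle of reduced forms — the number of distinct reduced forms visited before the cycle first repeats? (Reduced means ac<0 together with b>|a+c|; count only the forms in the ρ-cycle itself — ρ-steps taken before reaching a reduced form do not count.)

D = 28, ⌊√D⌋ = 5
river: ρ → (1,4,-3)
river: ρ → (-3,2,2)
river: ρ → (2,2,-3)
river: ρ → (-3,4,1)
ρ-cycle length = 4 (tail of 0 descent steps not counted)

4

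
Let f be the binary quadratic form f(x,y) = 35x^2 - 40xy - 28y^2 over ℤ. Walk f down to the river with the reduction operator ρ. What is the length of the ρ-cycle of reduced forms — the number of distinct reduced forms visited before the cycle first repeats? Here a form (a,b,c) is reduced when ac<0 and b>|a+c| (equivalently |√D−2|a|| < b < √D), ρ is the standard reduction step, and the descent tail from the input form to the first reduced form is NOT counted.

D = 5520, ⌊√D⌋ = 74
descent: ρ → (-28,40,35)  [lands on river]
river: ρ → (35,30,-33)
river: ρ → (-33,36,32)
river: ρ → (32,28,-37)
river: ρ → (-37,46,23)
river: ρ → (23,46,-37)
river: ρ → (-37,28,32)
river: ρ → (32,36,-33)
river: ρ → (-33,30,35)
river: ρ → (35,40,-28)
river: ρ → (-28,72,3)
river: ρ → (3,72,-28)
ρ-cycle length = 12 (tail of 1 descent step not counted)

12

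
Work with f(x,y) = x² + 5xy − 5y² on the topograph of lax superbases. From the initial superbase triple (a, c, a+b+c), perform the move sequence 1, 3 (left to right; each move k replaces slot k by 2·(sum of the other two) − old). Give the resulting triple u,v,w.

start (1,-5,1) = (f(1,0),f(0,1),f(1,1))
replace slot 1: 2·((-5)+1) − 1 = -9 → (-9,-5,1)
replace slot 3: 2·((-9)+(-5)) − 1 = -29 → (-9,-5,-29)

-9,-5,-29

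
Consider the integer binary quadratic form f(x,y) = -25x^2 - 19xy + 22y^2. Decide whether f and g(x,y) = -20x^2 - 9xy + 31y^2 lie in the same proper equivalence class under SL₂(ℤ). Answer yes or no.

D₁ = 2561, D₂ = 2561
river cycle of f (length 42): (22, 19, -25), (-25, 31, 16), (16, 33, -23), (-23, 13, 26), (26, 39, -10), (-10, 41, 22), (22, 47, -4), (-4, 49, 10), (10, 31, -40), (-40, 49, 1), … (32 more)
river cycle of g (length 30): (-20, 31, 20), (20, 49, -2), (-2, 47, 44), (44, 41, -5), (-5, 49, 8), (8, 47, -11), (-11, 41, 20), (20, 39, -13), (-13, 39, 20), (20, 41, -11), … (20 more)
cycles differ ⇒ inequivalent

no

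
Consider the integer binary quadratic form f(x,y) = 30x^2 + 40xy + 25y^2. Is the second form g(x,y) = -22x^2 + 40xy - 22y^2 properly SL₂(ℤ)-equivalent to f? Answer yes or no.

D₁ = -1400, D₂ = -336
discriminants differ ⇒ not SL₂(ℤ)-equivalent

no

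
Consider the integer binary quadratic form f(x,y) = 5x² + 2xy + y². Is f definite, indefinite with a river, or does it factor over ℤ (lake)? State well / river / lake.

D = b²−4ac = 2² − 4·5·1 = -16
D < 0 ⇒ definite ⇒ every region one sign ⇒ single well

well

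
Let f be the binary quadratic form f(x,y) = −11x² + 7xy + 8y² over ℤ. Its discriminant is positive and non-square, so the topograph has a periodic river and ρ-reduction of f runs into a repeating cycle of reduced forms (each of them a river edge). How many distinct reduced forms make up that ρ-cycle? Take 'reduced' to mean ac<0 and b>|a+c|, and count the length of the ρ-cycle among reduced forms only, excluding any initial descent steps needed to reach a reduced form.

D = 401, ⌊√D⌋ = 20
river: ρ → (8,9,-10)
river: ρ → (-10,11,7)
river: ρ → (7,17,-4)
river: ρ → (-4,15,11)
river: ρ → (11,7,-8)
river: ρ → (-8,9,10)
river: ρ → (10,11,-7)
river: ρ → (-7,17,4)
river: ρ → (4,15,-11)
river: ρ → (-11,7,8)
ρ-cycle length = 10 (tail of 0 descent steps not counted)

10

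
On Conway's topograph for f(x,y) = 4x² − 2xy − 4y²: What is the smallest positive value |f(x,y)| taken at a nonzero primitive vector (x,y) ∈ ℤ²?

descent: ρ → (-4,2,4)  [lands on river]
river: ρ → (4,6,-2)
river: ρ → (-2,6,4)
river: ρ → (4,2,-4)
river: ρ → (-4,6,2)
river: ρ → (2,6,-4)
closes: descent 1, river 6
min |a| on river = 2

2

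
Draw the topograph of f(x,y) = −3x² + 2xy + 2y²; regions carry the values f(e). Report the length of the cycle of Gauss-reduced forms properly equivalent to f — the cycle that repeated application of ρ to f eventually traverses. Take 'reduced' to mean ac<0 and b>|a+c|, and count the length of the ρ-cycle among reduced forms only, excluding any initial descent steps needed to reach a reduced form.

D = 28, ⌊√D⌋ = 5
river: ρ → (2,2,-3)
river: ρ → (-3,4,1)
river: ρ → (1,4,-3)
river: ρ → (-3,2,2)
ρ-cycle length = 4 (tail of 0 descent steps not counted)

4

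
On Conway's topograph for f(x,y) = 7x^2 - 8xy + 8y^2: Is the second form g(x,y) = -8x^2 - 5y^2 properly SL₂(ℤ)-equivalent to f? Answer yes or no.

D₁ = -160, D₂ = -160
f: translate: b→6 (≡-8 mod 14), so (7,-8,8)→(7,6,7)
f: reduced (well bottom): (7,6,7) with a≤c, −a<b≤a
g is negative-definite; reduce −g:
−g: flip: (8,0,5)→(5,0,8)
−g: reduced (well bottom): (5,0,8) with a≤c, −a<b≤a
flip sign back: reduced form of g is (-5,0,-8)
reduced forms (7, 6, 7) vs (-5, 0, -8) ⇒ inequivalent

no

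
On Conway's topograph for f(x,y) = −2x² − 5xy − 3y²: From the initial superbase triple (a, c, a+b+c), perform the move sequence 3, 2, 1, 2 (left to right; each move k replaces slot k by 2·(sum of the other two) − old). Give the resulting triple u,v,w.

start (-2,-3,-10) = (f(1,0),f(0,1),f(1,1))
replace slot 3: 2·((-2)+(-3)) − (-10) = 0 → (-2,-3,0)
replace slot 2: 2·((-2)+0) − (-3) = -1 → (-2,-1,0)
replace slot 1: 2·((-1)+0) − (-2) = 0 → (0,-1,0)
replace slot 2: 2·(0+0) − (-1) = 1 → (0,1,0)

0,1,0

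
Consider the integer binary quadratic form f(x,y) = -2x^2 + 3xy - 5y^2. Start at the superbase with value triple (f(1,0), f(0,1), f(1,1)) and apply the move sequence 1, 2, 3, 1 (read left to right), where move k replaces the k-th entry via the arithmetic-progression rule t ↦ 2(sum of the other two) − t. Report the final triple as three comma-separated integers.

start (-2,-5,-4) = (f(1,0),f(0,1),f(1,1))
replace slot 1: 2·((-5)+(-4)) − (-2) = -16 → (-16,-5,-4)
replace slot 2: 2·((-16)+(-4)) − (-5) = -35 → (-16,-35,-4)
replace slot 3: 2·((-16)+(-35)) − (-4) = -98 → (-16,-35,-98)
replace slot 1: 2·((-35)+(-98)) − (-16) = -250 → (-250,-35,-98)

-250,-35,-98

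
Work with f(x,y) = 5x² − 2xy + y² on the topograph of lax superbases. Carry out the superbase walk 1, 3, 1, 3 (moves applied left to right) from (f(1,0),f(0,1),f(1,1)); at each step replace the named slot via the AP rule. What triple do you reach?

start (5,1,4) = (f(1,0),f(0,1),f(1,1))
replace slot 1: 2·(1+4) − 5 = 5 → (5,1,4)
replace slot 3: 2·(5+1) − 4 = 8 → (5,1,8)
replace slot 1: 2·(1+8) − 5 = 13 → (13,1,8)
replace slot 3: 2·(13+1) − 8 = 20 → (13,1,20)

13,1,20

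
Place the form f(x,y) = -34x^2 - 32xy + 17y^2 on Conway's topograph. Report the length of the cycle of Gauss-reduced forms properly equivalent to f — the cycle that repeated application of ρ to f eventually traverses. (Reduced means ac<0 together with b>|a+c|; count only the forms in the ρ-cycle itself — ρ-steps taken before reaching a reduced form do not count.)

D = 3336, ⌊√D⌋ = 57
descent: ρ → (17,32,-34)  [lands on river]
river: ρ → (-34,36,15)
river: ρ → (15,54,-7)
river: ρ → (-7,44,50)
river: ρ → (50,56,-1)
river: ρ → (-1,56,50)
river: ρ → (50,44,-7)
river: ρ → (-7,54,15)
river: ρ → (15,36,-34)
river: ρ → (-34,32,17)
river: ρ → (17,36,-30)
river: ρ → (-30,24,23)
river: ρ → (23,22,-31)
river: ρ → (-31,40,14)
river: ρ → (14,44,-25)
river: ρ → (-25,56,2)
river: ρ → (2,56,-25)
river: ρ → (-25,44,14)
river: ρ → (14,40,-31)
river: ρ → (-31,22,23)
river: ρ → (23,24,-30)
river: ρ → (-30,36,17)
ρ-cycle length = 22 (tail of 1 descent step not counted)

22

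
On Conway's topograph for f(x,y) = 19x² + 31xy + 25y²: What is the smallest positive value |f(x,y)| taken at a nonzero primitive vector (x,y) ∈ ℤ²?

translate: b→-7 (≡31 mod 38), so (19,31,25)→(19,-7,13)
flip: (19,-7,13)→(13,7,19)
reduced (well bottom): (13,7,19) with a≤c, −a<b≤a
well minimum = a = 13

13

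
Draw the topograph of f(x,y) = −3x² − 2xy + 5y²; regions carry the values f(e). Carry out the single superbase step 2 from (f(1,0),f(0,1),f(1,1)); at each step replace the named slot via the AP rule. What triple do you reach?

start (-3,5,0) = (f(1,0),f(0,1),f(1,1))
replace slot 2: 2·((-3)+0) − 5 = -11 → (-3,-11,0)

-3,-11,0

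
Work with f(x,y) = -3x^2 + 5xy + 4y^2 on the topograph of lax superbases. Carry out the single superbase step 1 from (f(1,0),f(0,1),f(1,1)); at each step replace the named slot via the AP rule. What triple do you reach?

start (-3,4,6) = (f(1,0),f(0,1),f(1,1))
replace slot 1: 2·(4+6) − (-3) = 23 → (23,4,6)

23,4,6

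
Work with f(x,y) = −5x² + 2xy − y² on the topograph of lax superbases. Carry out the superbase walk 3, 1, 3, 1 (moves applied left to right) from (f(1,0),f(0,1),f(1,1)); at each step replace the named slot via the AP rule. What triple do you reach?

start (-5,-1,-4) = (f(1,0),f(0,1),f(1,1))
replace slot 3: 2·((-5)+(-1)) − (-4) = -8 → (-5,-1,-8)
replace slot 1: 2·((-1)+(-8)) − (-5) = -13 → (-13,-1,-8)
replace slot 3: 2·((-13)+(-1)) − (-8) = -20 → (-13,-1,-20)
replace slot 1: 2·((-1)+(-20)) − (-13) = -29 → (-29,-1,-20)

-29,-1,-20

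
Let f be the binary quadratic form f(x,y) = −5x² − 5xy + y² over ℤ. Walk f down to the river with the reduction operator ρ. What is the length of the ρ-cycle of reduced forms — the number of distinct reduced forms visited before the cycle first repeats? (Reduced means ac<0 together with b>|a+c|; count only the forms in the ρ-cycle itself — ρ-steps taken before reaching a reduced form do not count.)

D = 45, ⌊√D⌋ = 6
descent: ρ → (1,5,-5)  [lands on river]
river: ρ → (-5,5,1)
ρ-cycle length = 2 (tail of 1 descent step not counted)

2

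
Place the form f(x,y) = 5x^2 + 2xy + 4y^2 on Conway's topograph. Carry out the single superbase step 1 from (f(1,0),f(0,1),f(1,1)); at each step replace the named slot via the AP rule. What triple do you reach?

start (5,4,11) = (f(1,0),f(0,1),f(1,1))
replace slot 1: 2·(4+11) − 5 = 25 → (25,4,11)

25,4,11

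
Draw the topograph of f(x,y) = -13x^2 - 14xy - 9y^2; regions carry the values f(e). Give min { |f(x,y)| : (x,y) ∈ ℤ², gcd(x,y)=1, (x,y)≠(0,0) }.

translate: b→-12 (≡14 mod 26), so (13,14,9)→(13,-12,8)
flip: (13,-12,8)→(8,12,13)
translate: b→-4 (≡12 mod 16), so (8,12,13)→(8,-4,9)
reduced (well bottom): (8,-4,9) with a≤c, −a<b≤a
well minimum |f| = |-8| = 8 (negative-definite)

8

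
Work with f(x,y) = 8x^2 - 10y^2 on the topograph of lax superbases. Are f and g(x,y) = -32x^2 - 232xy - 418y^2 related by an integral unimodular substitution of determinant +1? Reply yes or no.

D₁ = 320, D₂ = 320
river cycle of f (length 2): (8, 16, -2), (-2, 16, 8)
river cycle of g (length 2): (-2, 16, 8), (8, 16, -2)
cycles coincide ⇒ equivalent

yes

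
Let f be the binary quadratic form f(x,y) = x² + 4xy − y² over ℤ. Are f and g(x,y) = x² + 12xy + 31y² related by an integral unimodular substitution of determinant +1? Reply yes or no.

D₁ = 20, D₂ = 20
river cycle of f (length 2): (-1, 4, 1), (1, 4, -1)
river cycle of g (length 2): (1, 4, -1), (-1, 4, 1)
cycles coincide ⇒ equivalent

yes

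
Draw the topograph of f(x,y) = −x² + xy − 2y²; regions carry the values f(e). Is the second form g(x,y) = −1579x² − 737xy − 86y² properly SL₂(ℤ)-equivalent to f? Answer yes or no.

D₁ = -7, D₂ = -7
f is negative-definite; reduce −f:
−f: translate: b→1 (≡-1 mod 2), so (1,-1,2)→(1,1,2)
−f: reduced (well bottom): (1,1,2) with a≤c, −a<b≤a
flip sign back: reduced form of f is (-1,-1,-2)
g is negative-definite; reduce −g:
−g: flip: (1579,737,86)→(86,-737,1579)
−g: translate: b→-49 (≡-737 mod 172), so (86,-737,1579)→(86,-49,7)
−g: flip: (86,-49,7)→(7,49,86)
−g: translate: b→7 (≡49 mod 14), so (7,49,86)→(7,7,2)
−g: flip: (7,7,2)→(2,-7,7)
−g: translate: b→1 (≡-7 mod 4), so (2,-7,7)→(2,1,1)
−g: flip: (2,1,1)→(1,-1,2)
−g: translate: b→1 (≡-1 mod 2), so (1,-1,2)→(1,1,2)
−g: reduced (well bottom): (1,1,2) with a≤c, −a<b≤a
flip sign back: reduced form of g is (-1,-1,-2)
reduced forms (-1, -1, -2) vs (-1, -1, -2) ⇒ equivalent

yes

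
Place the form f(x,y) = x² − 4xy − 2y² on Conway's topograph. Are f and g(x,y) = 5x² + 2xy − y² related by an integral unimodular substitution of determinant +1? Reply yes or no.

D₁ = 24, D₂ = 24
river cycle of f (length 2): (-2, 4, 1), (1, 4, -2)
river cycle of g (length 2): (-1, 4, 2), (2, 4, -1)
cycles differ ⇒ inequivalent

no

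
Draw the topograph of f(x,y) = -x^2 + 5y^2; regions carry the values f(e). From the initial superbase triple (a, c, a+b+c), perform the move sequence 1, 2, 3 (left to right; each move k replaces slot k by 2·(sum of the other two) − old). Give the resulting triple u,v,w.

start (-1,5,4) = (f(1,0),f(0,1),f(1,1))
replace slot 1: 2·(5+4) − (-1) = 19 → (19,5,4)
replace slot 2: 2·(19+4) − 5 = 41 → (19,41,4)
replace slot 3: 2·(19+41) − 4 = 116 → (19,41,116)

19,41,116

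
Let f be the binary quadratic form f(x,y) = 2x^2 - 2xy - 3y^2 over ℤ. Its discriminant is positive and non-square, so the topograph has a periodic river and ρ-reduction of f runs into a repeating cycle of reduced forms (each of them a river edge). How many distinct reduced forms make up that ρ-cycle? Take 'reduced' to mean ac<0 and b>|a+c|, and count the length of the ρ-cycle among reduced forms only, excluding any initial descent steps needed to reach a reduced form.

D = 28, ⌊√D⌋ = 5
descent: ρ → (-3,2,2)  [lands on river]
river: ρ → (2,2,-3)
river: ρ → (-3,4,1)
river: ρ → (1,4,-3)
ρ-cycle length = 4 (tail of 1 descent step not counted)

4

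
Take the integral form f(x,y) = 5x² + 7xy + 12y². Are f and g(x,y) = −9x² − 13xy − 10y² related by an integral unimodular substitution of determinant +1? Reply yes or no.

D₁ = -191, D₂ = -191
f: translate: b→-3 (≡7 mod 10), so (5,7,12)→(5,-3,10)
f: reduced (well bottom): (5,-3,10) with a≤c, −a<b≤a
g is negative-definite; reduce −g:
−g: translate: b→-5 (≡13 mod 18), so (9,13,10)→(9,-5,6)
−g: flip: (9,-5,6)→(6,5,9)
−g: reduced (well bottom): (6,5,9) with a≤c, −a<b≤a
flip sign back: reduced form of g is (-6,-5,-9)
reduced forms (5, -3, 10) vs (-6, -5, -9) ⇒ inequivalent

no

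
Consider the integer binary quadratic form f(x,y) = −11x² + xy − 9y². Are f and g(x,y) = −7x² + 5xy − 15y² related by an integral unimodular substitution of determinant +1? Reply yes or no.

D₁ = -395, D₂ = -395
f is negative-definite; reduce −f:
−f: flip: (11,-1,9)→(9,1,11)
−f: reduced (well bottom): (9,1,11) with a≤c, −a<b≤a
flip sign back: reduced form of f is (-9,-1,-11)
g is negative-definite; reduce −g:
−g: reduced (well bottom): (7,-5,15) with a≤c, −a<b≤a
flip sign back: reduced form of g is (-7,5,-15)
reduced forms (-9, -1, -11) vs (-7, 5, -15) ⇒ inequivalent

no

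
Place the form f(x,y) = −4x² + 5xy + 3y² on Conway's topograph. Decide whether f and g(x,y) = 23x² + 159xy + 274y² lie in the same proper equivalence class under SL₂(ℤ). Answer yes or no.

D₁ = 73, D₂ = 73
river cycle of f (length 18): (3, 7, -2), (-2, 5, 6), (6, 7, -1), (-1, 7, 6), (6, 5, -2), (-2, 7, 3), (3, 5, -4), (-4, 3, 4), (4, 5, -3), (-3, 7, 2), … (8 more)
river cycle of g (length 18): (4, 3, -4), (-4, 5, 3), (3, 7, -2), (-2, 5, 6), (6, 7, -1), (-1, 7, 6), (6, 5, -2), (-2, 7, 3), (3, 5, -4), (-4, 3, 4), … (8 more)
cycles coincide ⇒ equivalent

yes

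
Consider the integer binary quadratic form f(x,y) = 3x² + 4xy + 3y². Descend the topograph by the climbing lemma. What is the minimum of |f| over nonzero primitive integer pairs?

translate: b→-2 (≡4 mod 6), so (3,4,3)→(3,-2,2)
flip: (3,-2,2)→(2,2,3)
reduced (well bottom): (2,2,3) with a≤c, −a<b≤a
well minimum = a = 2

2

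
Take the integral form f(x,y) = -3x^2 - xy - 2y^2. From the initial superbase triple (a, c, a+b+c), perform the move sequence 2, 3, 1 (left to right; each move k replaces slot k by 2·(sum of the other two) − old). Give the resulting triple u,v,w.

start (-3,-2,-6) = (f(1,0),f(0,1),f(1,1))
replace slot 2: 2·((-3)+(-6)) − (-2) = -16 → (-3,-16,-6)
replace slot 3: 2·((-3)+(-16)) − (-6) = -32 → (-3,-16,-32)
replace slot 1: 2·((-16)+(-32)) − (-3) = -93 → (-93,-16,-32)

-93,-16,-32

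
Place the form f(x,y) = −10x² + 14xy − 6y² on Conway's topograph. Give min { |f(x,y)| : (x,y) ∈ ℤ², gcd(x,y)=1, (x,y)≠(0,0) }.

translate: b→6 (≡-14 mod 20), so (10,-14,6)→(10,6,2)
flip: (10,6,2)→(2,-6,10)
translate: b→2 (≡-6 mod 4), so (2,-6,10)→(2,2,6)
reduced (well bottom): (2,2,6) with a≤c, −a<b≤a
well minimum |f| = |-2| = 2 (negative-definite)

2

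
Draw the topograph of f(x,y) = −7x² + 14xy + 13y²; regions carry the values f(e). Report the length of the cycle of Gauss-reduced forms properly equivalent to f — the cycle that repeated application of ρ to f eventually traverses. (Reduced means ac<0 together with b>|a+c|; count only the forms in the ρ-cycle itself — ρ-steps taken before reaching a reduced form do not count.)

D = 560, ⌊√D⌋ = 23
river: ρ → (13,12,-8)
river: ρ → (-8,20,5)
river: ρ → (5,20,-8)
river: ρ → (-8,12,13)
river: ρ → (13,14,-7)
river: ρ → (-7,14,13)
ρ-cycle length = 6 (tail of 0 descent steps not counted)

6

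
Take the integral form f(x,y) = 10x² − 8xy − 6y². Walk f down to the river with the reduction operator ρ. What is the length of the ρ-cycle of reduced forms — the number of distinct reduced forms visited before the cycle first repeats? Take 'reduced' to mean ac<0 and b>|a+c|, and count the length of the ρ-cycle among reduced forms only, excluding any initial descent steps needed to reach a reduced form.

D = 304, ⌊√D⌋ = 17
descent: ρ → (-6,8,10)  [lands on river]
river: ρ → (10,12,-4)
river: ρ → (-4,12,10)
river: ρ → (10,8,-6)
river: ρ → (-6,16,2)
river: ρ → (2,16,-6)
ρ-cycle length = 6 (tail of 1 descent step not counted)

6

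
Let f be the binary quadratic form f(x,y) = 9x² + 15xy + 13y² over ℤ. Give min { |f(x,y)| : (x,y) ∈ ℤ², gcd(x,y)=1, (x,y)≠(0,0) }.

translate: b→-3 (≡15 mod 18), so (9,15,13)→(9,-3,7)
flip: (9,-3,7)→(7,3,9)
reduced (well bottom): (7,3,9) with a≤c, −a<b≤a
well minimum = a = 7

7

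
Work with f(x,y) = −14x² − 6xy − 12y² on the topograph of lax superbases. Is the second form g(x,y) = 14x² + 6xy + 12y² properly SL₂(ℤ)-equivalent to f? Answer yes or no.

D₁ = -636, D₂ = -636
f is negative-definite; reduce −f:
−f: flip: (14,6,12)→(12,-6,14)
−f: reduced (well bottom): (12,-6,14) with a≤c, −a<b≤a
flip sign back: reduced form of f is (-12,6,-14)
g: flip: (14,6,12)→(12,-6,14)
g: reduced (well bottom): (12,-6,14) with a≤c, −a<b≤a
reduced forms (-12, 6, -14) vs (12, -6, 14) ⇒ inequivalent

no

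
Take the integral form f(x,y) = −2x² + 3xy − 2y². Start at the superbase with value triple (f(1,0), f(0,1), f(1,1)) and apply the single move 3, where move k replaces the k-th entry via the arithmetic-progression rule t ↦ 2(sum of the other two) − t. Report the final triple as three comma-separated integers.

start (-2,-2,-1) = (f(1,0),f(0,1),f(1,1))
replace slot 3: 2·((-2)+(-2)) − (-1) = -7 → (-2,-2,-7)

-2,-2,-7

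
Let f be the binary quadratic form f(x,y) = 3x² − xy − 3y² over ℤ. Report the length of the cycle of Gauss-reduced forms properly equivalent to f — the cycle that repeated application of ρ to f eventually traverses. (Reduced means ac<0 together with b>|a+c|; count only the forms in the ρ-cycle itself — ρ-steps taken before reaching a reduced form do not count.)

D = 37, ⌊√D⌋ = 6
descent: ρ → (-3,1,3)  [lands on river]
river: ρ → (3,5,-1)
river: ρ → (-1,5,3)
river: ρ → (3,1,-3)
river: ρ → (-3,5,1)
river: ρ → (1,5,-3)
ρ-cycle length = 6 (tail of 1 descent step not counted)

6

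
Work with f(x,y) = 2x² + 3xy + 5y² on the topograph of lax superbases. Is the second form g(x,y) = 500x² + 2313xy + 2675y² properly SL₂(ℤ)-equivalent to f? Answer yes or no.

D₁ = -31, D₂ = -31
f: translate: b→-1 (≡3 mod 4), so (2,3,5)→(2,-1,4)
f: reduced (well bottom): (2,-1,4) with a≤c, −a<b≤a
g: translate: b→313 (≡2313 mod 1000), so (500,2313,2675)→(500,313,49)
g: flip: (500,313,49)→(49,-313,500)
g: translate: b→-19 (≡-313 mod 98), so (49,-313,500)→(49,-19,2)
g: flip: (49,-19,2)→(2,19,49)
g: translate: b→-1 (≡19 mod 4), so (2,19,49)→(2,-1,4)
g: reduced (well bottom): (2,-1,4) with a≤c, −a<b≤a
reduced forms (2, -1, 4) vs (2, -1, 4) ⇒ equivalent

yes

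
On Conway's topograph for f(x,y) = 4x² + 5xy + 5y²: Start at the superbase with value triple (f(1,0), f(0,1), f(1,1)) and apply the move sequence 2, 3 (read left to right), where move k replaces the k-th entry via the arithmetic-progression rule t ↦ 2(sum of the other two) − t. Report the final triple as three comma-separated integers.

start (4,5,14) = (f(1,0),f(0,1),f(1,1))
replace slot 2: 2·(4+14) − 5 = 31 → (4,31,14)
replace slot 3: 2·(4+31) − 14 = 56 → (4,31,56)

4,31,56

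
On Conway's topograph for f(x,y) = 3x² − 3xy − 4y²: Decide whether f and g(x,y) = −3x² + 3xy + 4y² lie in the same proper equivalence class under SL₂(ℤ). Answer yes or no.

D₁ = 57, D₂ = 57
river cycle of f (length 6): (-4, 3, 3), (3, 3, -4), (-4, 5, 2), (2, 7, -1), (-1, 7, 2), (2, 5, -4)
river cycle of g (length 6): (4, 5, -2), (-2, 7, 1), (1, 7, -2), (-2, 5, 4), (4, 3, -3), (-3, 3, 4)
cycles differ ⇒ inequivalent

no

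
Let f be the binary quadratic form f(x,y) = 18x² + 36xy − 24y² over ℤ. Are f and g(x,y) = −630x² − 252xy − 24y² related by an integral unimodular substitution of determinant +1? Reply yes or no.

D₁ = 3024, D₂ = 3024
river cycle of f (length 6): (-24, 12, 30), (30, 48, -6), (-6, 48, 30), (30, 12, -24), (-24, 36, 18), (18, 36, -24)
river cycle of g (length 6): (-24, 12, 30), (30, 48, -6), (-6, 48, 30), (30, 12, -24), (-24, 36, 18), (18, 36, -24)
cycles coincide ⇒ equivalent

yes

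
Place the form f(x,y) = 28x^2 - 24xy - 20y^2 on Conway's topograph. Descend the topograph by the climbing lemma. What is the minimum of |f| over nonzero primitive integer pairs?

descent: ρ → (-20,24,28)  [lands on river]
river: ρ → (28,32,-16)
river: ρ → (-16,32,28)
river: ρ → (28,24,-20)
river: ρ → (-20,16,32)
river: ρ → (32,48,-4)
river: ρ → (-4,48,32)
river: ρ → (32,16,-20)
closes: descent 1, river 8
min |a| on river = 4

4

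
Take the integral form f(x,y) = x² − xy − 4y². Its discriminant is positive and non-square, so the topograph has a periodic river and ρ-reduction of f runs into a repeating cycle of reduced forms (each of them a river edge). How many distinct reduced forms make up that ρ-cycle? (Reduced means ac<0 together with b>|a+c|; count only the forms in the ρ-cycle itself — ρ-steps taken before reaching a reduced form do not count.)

D = 17, ⌊√D⌋ = 4
descent: ρ → (-4,1,1)
descent: ρ → (1,3,-2)  [lands on river]
river: ρ → (-2,1,2)
river: ρ → (2,3,-1)
river: ρ → (-1,3,2)
river: ρ → (2,1,-2)
river: ρ → (-2,3,1)
ρ-cycle length = 6 (tail of 2 descent steps not counted)

6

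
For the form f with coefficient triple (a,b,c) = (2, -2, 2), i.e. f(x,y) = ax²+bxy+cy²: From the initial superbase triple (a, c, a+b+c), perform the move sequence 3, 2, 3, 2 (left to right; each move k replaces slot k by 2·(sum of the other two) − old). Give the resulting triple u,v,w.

start (2,2,2) = (f(1,0),f(0,1),f(1,1))
replace slot 3: 2·(2+2) − 2 = 6 → (2,2,6)
replace slot 2: 2·(2+6) − 2 = 14 → (2,14,6)
replace slot 3: 2·(2+14) − 6 = 26 → (2,14,26)
replace slot 2: 2·(2+26) − 14 = 42 → (2,42,26)

2,42,26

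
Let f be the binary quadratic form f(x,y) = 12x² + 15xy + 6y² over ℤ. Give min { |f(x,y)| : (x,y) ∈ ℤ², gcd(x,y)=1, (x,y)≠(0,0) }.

translate: b→-9 (≡15 mod 24), so (12,15,6)→(12,-9,3)
flip: (12,-9,3)→(3,9,12)
translate: b→3 (≡9 mod 6), so (3,9,12)→(3,3,6)
reduced (well bottom): (3,3,6) with a≤c, −a<b≤a
well minimum = a = 3

3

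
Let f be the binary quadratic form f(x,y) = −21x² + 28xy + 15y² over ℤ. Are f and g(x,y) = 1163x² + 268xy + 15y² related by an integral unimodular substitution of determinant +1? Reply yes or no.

D₁ = 2044, D₂ = 2044
river cycle of f (length 24): (15, 32, -17), (-17, 36, 11), (11, 30, -26), (-26, 22, 15), (15, 38, -10), (-10, 42, 7), (7, 42, -10), (-10, 38, 15), (15, 22, -26), (-26, 30, 11), … (14 more)
river cycle of g (length 24): (15, 32, -17), (-17, 36, 11), (11, 30, -26), (-26, 22, 15), (15, 38, -10), (-10, 42, 7), (7, 42, -10), (-10, 38, 15), (15, 22, -26), (-26, 30, 11), … (14 more)
cycles coincide ⇒ equivalent

yes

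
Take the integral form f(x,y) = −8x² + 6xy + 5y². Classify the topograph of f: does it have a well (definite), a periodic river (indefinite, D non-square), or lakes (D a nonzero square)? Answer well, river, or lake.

D = b²−4ac = 6² − 4·(-8)·5 = 196
D = 14² is a perfect square ⇒ form factors over ℤ ⇒ lakes

lake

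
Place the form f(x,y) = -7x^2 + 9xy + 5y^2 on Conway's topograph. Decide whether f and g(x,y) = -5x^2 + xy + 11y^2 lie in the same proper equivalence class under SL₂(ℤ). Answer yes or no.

D₁ = 221, D₂ = 221
river cycle of f (length 4): (5, 11, -5), (-5, 9, 7), (7, 5, -7), (-7, 9, 5)
river cycle of g (length 4): (-5, 11, 5), (5, 9, -7), (-7, 5, 7), (7, 9, -5)
cycles differ ⇒ inequivalent

no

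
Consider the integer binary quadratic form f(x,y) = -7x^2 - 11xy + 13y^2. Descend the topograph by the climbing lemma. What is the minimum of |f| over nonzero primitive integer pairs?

descent: ρ → (13,11,-7)  [lands on river]
river: ρ → (-7,17,7)
river: ρ → (7,11,-13)
river: ρ → (-13,15,5)
river: ρ → (5,15,-13)
river: ρ → (-13,11,7)
river: ρ → (7,17,-7)
river: ρ → (-7,11,13)
river: ρ → (13,15,-5)
river: ρ → (-5,15,13)
closes: descent 1, river 10
min |a| on river = 5

5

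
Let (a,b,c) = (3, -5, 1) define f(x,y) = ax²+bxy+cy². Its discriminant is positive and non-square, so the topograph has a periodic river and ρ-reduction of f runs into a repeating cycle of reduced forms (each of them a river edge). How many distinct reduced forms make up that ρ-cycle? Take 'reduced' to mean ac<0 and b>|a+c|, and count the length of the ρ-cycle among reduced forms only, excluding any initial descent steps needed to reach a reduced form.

D = 13, ⌊√D⌋ = 3
descent: ρ → (1,3,-1)  [lands on river]
river: ρ → (-1,3,1)
ρ-cycle length = 2 (tail of 1 descent step not counted)

2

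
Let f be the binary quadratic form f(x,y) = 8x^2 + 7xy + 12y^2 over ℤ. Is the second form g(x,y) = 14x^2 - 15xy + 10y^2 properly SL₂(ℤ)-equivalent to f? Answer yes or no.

D₁ = -335, D₂ = -335
f: reduced (well bottom): (8,7,12) with a≤c, −a<b≤a
g: translate: b→13 (≡-15 mod 28), so (14,-15,10)→(14,13,9)
g: flip: (14,13,9)→(9,-13,14)
g: translate: b→5 (≡-13 mod 18), so (9,-13,14)→(9,5,10)
g: reduced (well bottom): (9,5,10) with a≤c, −a<b≤a
reduced forms (8, 7, 12) vs (9, 5, 10) ⇒ inequivalent

no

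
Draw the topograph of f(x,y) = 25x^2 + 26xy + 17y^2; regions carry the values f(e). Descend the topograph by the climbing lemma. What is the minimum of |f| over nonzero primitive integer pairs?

translate: b→-24 (≡26 mod 50), so (25,26,17)→(25,-24,16)
flip: (25,-24,16)→(16,24,25)
translate: b→-8 (≡24 mod 32), so (16,24,25)→(16,-8,17)
reduced (well bottom): (16,-8,17) with a≤c, −a<b≤a
well minimum = a = 16

16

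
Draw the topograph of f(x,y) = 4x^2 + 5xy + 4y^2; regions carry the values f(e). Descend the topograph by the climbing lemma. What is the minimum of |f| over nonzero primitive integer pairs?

translate: b→-3 (≡5 mod 8), so (4,5,4)→(4,-3,3)
flip: (4,-3,3)→(3,3,4)
reduced (well bottom): (3,3,4) with a≤c, −a<b≤a
well minimum = a = 3

3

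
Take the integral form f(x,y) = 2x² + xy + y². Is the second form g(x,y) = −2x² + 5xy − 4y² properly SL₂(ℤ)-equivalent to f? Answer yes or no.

D₁ = -7, D₂ = -7
f: flip: (2,1,1)→(1,-1,2)
f: translate: b→1 (≡-1 mod 2), so (1,-1,2)→(1,1,2)
f: reduced (well bottom): (1,1,2) with a≤c, −a<b≤a
g is negative-definite; reduce −g:
−g: translate: b→-1 (≡-5 mod 4), so (2,-5,4)→(2,-1,1)
−g: flip: (2,-1,1)→(1,1,2)
−g: reduced (well bottom): (1,1,2) with a≤c, −a<b≤a
flip sign back: reduced form of g is (-1,-1,-2)
reduced forms (1, 1, 2) vs (-1, -1, -2) ⇒ inequivalent

no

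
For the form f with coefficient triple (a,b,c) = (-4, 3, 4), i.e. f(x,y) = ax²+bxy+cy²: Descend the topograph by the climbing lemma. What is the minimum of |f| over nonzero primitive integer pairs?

river: ρ → (4,5,-3)
river: ρ → (-3,7,2)
river: ρ → (2,5,-6)
river: ρ → (-6,7,1)
river: ρ → (1,7,-6)
river: ρ → (-6,5,2)
river: ρ → (2,7,-3)
river: ρ → (-3,5,4)
river: ρ → (4,3,-4)
river: ρ → (-4,5,3)
river: ρ → (3,7,-2)
river: ρ → (-2,5,6)
river: ρ → (6,7,-1)
river: ρ → (-1,7,6)
river: ρ → (6,5,-2)
river: ρ → (-2,7,3)
river: ρ → (3,5,-4)
river: ρ → (-4,3,4)
closes: descent 0, river 18
min |a| on river = 1

1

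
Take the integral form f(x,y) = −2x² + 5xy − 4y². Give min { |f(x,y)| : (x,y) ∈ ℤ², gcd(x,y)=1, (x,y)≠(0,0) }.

translate: b→-1 (≡-5 mod 4), so (2,-5,4)→(2,-1,1)
flip: (2,-1,1)→(1,1,2)
reduced (well bottom): (1,1,2) with a≤c, −a<b≤a
well minimum |f| = |-1| = 1 (negative-definite)

1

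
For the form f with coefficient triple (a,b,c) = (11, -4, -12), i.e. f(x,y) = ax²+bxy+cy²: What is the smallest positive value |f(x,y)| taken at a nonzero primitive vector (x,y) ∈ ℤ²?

descent: ρ → (-12,4,11)  [lands on river]
river: ρ → (11,18,-5)
river: ρ → (-5,22,3)
river: ρ → (3,20,-12)
closes: descent 1, river 4
min |a| on river = 3

3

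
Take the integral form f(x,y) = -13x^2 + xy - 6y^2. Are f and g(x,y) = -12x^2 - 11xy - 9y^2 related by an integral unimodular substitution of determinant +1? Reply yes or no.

D₁ = -311, D₂ = -311
f is negative-definite; reduce −f:
−f: flip: (13,-1,6)→(6,1,13)
−f: reduced (well bottom): (6,1,13) with a≤c, −a<b≤a
flip sign back: reduced form of f is (-6,-1,-13)
g is negative-definite; reduce −g:
−g: flip: (12,11,9)→(9,-11,12)
−g: translate: b→7 (≡-11 mod 18), so (9,-11,12)→(9,7,10)
−g: reduced (well bottom): (9,7,10) with a≤c, −a<b≤a
flip sign back: reduced form of g is (-9,-7,-10)
reduced forms (-6, -1, -13) vs (-9, -7, -10) ⇒ inequivalent

no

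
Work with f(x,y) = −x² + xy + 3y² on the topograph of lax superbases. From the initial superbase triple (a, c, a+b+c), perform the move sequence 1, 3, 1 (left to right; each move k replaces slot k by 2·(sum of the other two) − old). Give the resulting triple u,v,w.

start (-1,3,3) = (f(1,0),f(0,1),f(1,1))
replace slot 1: 2·(3+3) − (-1) = 13 → (13,3,3)
replace slot 3: 2·(13+3) − 3 = 29 → (13,3,29)
replace slot 1: 2·(3+29) − 13 = 51 → (51,3,29)

51,3,29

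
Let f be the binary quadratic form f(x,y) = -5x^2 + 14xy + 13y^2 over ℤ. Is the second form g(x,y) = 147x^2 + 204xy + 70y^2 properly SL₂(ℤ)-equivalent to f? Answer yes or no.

D₁ = 456, D₂ = 456
river cycle of f (length 10): (13, 12, -6), (-6, 12, 13), (13, 14, -5), (-5, 16, 10), (10, 4, -11), (-11, 18, 3), (3, 18, -11), (-11, 4, 10), (10, 16, -5), (-5, 14, 13)
river cycle of g (length 10): (13, 12, -6), (-6, 12, 13), (13, 14, -5), (-5, 16, 10), (10, 4, -11), (-11, 18, 3), (3, 18, -11), (-11, 4, 10), (10, 16, -5), (-5, 14, 13)
cycles coincide ⇒ equivalent

yes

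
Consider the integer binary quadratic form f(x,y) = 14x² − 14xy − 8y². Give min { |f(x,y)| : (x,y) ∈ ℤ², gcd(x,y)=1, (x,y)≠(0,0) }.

descent: ρ → (-8,14,14)  [lands on river]
river: ρ → (14,14,-8)
river: ρ → (-8,18,10)
river: ρ → (10,22,-4)
river: ρ → (-4,18,20)
river: ρ → (20,22,-2)
river: ρ → (-2,22,20)
river: ρ → (20,18,-4)
river: ρ → (-4,22,10)
river: ρ → (10,18,-8)
closes: descent 1, river 10
min |a| on river = 2

2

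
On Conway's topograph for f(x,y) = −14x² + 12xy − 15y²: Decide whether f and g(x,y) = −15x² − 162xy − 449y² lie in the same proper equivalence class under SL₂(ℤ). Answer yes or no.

D₁ = -696, D₂ = -696
f is negative-definite; reduce −f:
−f: reduced (well bottom): (14,-12,15) with a≤c, −a<b≤a
flip sign back: reduced form of f is (-14,12,-15)
g is negative-definite; reduce −g:
−g: translate: b→12 (≡162 mod 30), so (15,162,449)→(15,12,14)
−g: flip: (15,12,14)→(14,-12,15)
−g: reduced (well bottom): (14,-12,15) with a≤c, −a<b≤a
flip sign back: reduced form of g is (-14,12,-15)
reduced forms (-14, 12, -15) vs (-14, 12, -15) ⇒ equivalent

yes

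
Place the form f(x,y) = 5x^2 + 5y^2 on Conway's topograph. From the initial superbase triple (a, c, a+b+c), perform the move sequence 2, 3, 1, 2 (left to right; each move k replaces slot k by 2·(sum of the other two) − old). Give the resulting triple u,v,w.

start (5,5,10) = (f(1,0),f(0,1),f(1,1))
replace slot 2: 2·(5+10) − 5 = 25 → (5,25,10)
replace slot 3: 2·(5+25) − 10 = 50 → (5,25,50)
replace slot 1: 2·(25+50) − 5 = 145 → (145,25,50)
replace slot 2: 2·(145+50) − 25 = 365 → (145,365,50)

145,365,50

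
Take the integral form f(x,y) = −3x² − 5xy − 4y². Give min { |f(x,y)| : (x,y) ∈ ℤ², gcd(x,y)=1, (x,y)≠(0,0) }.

translate: b→-1 (≡5 mod 6), so (3,5,4)→(3,-1,2)
flip: (3,-1,2)→(2,1,3)
reduced (well bottom): (2,1,3) with a≤c, −a<b≤a
well minimum |f| = |-2| = 2 (negative-definite)

2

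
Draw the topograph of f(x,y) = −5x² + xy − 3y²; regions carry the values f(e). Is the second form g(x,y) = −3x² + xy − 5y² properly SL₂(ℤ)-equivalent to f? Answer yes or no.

D₁ = -59, D₂ = -59
f is negative-definite; reduce −f:
−f: flip: (5,-1,3)→(3,1,5)
−f: reduced (well bottom): (3,1,5) with a≤c, −a<b≤a
flip sign back: reduced form of f is (-3,-1,-5)
g is negative-definite; reduce −g:
−g: reduced (well bottom): (3,-1,5) with a≤c, −a<b≤a
flip sign back: reduced form of g is (-3,1,-5)
reduced forms (-3, -1, -5) vs (-3, 1, -5) ⇒ inequivalent

no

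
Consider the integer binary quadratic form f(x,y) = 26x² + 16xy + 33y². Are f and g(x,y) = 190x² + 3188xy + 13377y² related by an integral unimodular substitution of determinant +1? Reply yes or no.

D₁ = -3176, D₂ = -3176
f: reduced (well bottom): (26,16,33) with a≤c, −a<b≤a
g: translate: b→148 (≡3188 mod 380), so (190,3188,13377)→(190,148,33)
g: flip: (190,148,33)→(33,-148,190)
g: translate: b→-16 (≡-148 mod 66), so (33,-148,190)→(33,-16,26)
g: flip: (33,-16,26)→(26,16,33)
g: reduced (well bottom): (26,16,33) with a≤c, −a<b≤a
reduced forms (26, 16, 33) vs (26, 16, 33) ⇒ equivalent

yes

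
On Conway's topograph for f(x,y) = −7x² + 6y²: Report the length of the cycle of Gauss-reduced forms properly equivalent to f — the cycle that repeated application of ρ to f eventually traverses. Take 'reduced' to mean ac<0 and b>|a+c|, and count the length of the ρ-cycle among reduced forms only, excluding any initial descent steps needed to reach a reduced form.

D = 168, ⌊√D⌋ = 12
descent: ρ → (6,12,-1)  [lands on river]
river: ρ → (-1,12,6)
ρ-cycle length = 2 (tail of 1 descent step not counted)

2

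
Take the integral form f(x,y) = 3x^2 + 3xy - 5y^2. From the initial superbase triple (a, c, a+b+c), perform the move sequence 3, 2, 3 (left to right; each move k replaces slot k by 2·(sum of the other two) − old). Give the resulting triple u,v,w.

start (3,-5,1) = (f(1,0),f(0,1),f(1,1))
replace slot 3: 2·(3+(-5)) − 1 = -5 → (3,-5,-5)
replace slot 2: 2·(3+(-5)) − (-5) = 1 → (3,1,-5)
replace slot 3: 2·(3+1) − (-5) = 13 → (3,1,13)

3,1,13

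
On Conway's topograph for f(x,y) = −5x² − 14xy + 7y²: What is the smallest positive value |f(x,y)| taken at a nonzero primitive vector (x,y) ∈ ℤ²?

descent: ρ → (7,14,-5)  [lands on river]
river: ρ → (-5,16,4)
river: ρ → (4,16,-5)
river: ρ → (-5,14,7)
closes: descent 1, river 4
min |a| on river = 4

4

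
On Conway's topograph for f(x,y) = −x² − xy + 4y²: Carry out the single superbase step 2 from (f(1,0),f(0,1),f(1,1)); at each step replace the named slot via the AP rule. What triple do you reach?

start (-1,4,2) = (f(1,0),f(0,1),f(1,1))
replace slot 2: 2·((-1)+2) − 4 = -2 → (-1,-2,2)

-1,-2,2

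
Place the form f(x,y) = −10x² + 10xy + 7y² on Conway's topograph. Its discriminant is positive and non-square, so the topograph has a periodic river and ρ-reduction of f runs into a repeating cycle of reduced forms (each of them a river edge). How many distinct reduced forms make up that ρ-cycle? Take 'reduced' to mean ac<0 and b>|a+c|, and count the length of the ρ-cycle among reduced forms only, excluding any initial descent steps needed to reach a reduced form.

D = 380, ⌊√D⌋ = 19
river: ρ → (7,18,-2)
river: ρ → (-2,18,7)
river: ρ → (7,10,-10)
river: ρ → (-10,10,7)
ρ-cycle length = 4 (tail of 0 descent steps not counted)

4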